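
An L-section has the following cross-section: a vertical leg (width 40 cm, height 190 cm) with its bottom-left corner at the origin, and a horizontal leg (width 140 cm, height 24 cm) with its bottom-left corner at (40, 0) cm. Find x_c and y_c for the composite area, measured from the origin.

vertical leg: A = 40 × 190 = 7600.00, centroid at (20.00, 95.00).
horizontal leg: A = 140 × 24 = 3360.00, centroid at (110.00, 12.00).
ΣA = 10960.00 cm², ΣAx_c = 521600.00 cm³, ΣAy_c = 762320.00 cm³.
x_c = 521600.00/10960.00 = 47.59 cm; y_c = 762320.00/10960.00 = 69.55 cm.

x_c = 47.59 cm, y_c = 69.55 cm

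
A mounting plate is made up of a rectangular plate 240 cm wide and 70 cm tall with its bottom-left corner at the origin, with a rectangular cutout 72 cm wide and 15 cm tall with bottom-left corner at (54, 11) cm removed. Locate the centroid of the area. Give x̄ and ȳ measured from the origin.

x̄ = 122.06 cm, ȳ = 36.13 cm

plate: A = 240 × 70 = 16800.00, centroid at (120.00, 35.00).
hole: A = −(72 × 15) = -1080.00, centroid at (90.00, 18.50).
ΣA = 15720.00 cm², ΣAx̄ = 1918800.00 cm³, ΣAȳ = 568020.00 cm³.
x̄ = 1918800.00/15720.00 = 122.06 cm; ȳ = 568020.00/15720.00 = 36.13 cm.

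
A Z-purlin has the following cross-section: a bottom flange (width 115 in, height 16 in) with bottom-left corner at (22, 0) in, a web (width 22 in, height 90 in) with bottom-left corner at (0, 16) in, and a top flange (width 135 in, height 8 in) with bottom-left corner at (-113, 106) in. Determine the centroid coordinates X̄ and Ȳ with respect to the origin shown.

bottom flange: A = 115 × 16 = 1840.00, centroid at (79.50, 8.00).
web: A = 22 × 90 = 1980.00, centroid at (11.00, 61.00).
top flange: A = 135 × 8 = 1080.00, centroid at (-45.50, 110.00).
ΣA = 4900.00 in²
ΣAX̄ = (1840.00)(79.50) + (1980.00)(11.00) + (1080.00)(-45.50) = 118920.00 in³
ΣAȲ = (1840.00)(8.00) + (1980.00)(61.00) + (1080.00)(110.00) = 254300.00 in³
X̄ = 118920.00 / 4900.00 = 24.27 in
Ȳ = 254300.00 / 4900.00 = 51.90 in

X̄ = 24.27 in, Ȳ = 51.90 in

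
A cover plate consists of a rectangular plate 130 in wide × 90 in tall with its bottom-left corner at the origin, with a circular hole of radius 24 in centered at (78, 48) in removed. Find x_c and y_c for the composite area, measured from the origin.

plate: A = 130 × 90 = 11700.00, centroid at (65.00, 45.00).
hole: A = −π·24² = -1809.56, centroid at (78.00, 48.00).
ΣA = 9890.44 in²
ΣAx_c = (11700.00)(65.00) + (-1809.56)(78.00) = 619354.53 in³
ΣAy_c = (11700.00)(45.00) + (-1809.56)(48.00) = 439641.25 in³
x_c = 619354.53 / 9890.44 = 62.62 in
y_c = 439641.25 / 9890.44 = 44.45 in

x_c = 62.62 in, y_c = 44.45 in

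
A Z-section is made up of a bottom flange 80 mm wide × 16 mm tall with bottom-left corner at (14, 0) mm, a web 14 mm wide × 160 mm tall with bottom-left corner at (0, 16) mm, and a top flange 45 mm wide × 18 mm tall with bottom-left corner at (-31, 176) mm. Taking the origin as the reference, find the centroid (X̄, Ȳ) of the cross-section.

X̄ = 17.99 mm, Ȳ = 86.64 mm

bottom flange: A = 80 × 16 = 1280.00, centroid at (54.00, 8.00).
web: A = 14 × 160 = 2240.00, centroid at (7.00, 96.00).
top flange: A = 45 × 18 = 810.00, centroid at (-8.50, 185.00).
ΣA = 4330.00 mm², ΣAX̄ = 77915.00 mm³, ΣAȲ = 375130.00 mm³.
X̄ = 77915.00/4330.00 = 17.99 mm; Ȳ = 375130.00/4330.00 = 86.64 mm.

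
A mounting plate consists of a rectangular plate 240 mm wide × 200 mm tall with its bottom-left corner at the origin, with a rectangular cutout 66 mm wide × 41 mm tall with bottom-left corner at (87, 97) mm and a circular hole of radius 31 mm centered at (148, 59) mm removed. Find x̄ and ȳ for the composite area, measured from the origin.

x̄ = 118.00 mm, ȳ = 101.81 mm

plate: A = 240 × 200 = 48000.00, centroid at (120.00, 100.00).
hole 1: A = −(66 × 41) = -2706.00, centroid at (120.00, 117.50).
hole 2: A = −π·31² = -3019.07, centroid at (148.00, 59.00).
ΣA = 42274.93 mm², ΣAx̄ = 4988457.56 mm³, ΣAȳ = 4303919.84 mm³.
x̄ = 4988457.56/42274.93 = 118.00 mm; ȳ = 4303919.84/42274.93 = 101.81 mm.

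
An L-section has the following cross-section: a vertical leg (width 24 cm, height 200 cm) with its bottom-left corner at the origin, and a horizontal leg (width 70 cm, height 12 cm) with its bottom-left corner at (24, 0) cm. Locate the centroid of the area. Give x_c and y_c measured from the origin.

x_c = 19.00 cm, y_c = 86.00 cm

Part | A | x̄ᵢ | ȳᵢ | A·x̄ᵢ | A·ȳᵢ
vertical leg | 4800.00 | 12.00 | 100.00 | 57600.00 | 480000.00
horizontal leg | 840.00 | 59.00 | 6.00 | 49560.00 | 5040.00
Σ | 5640.00 |  |  | 107160.00 | 485040.00
x_c = 107160.00 / 5640.00 = 19.00 cm
y_c = 485040.00 / 5640.00 = 86.00 cm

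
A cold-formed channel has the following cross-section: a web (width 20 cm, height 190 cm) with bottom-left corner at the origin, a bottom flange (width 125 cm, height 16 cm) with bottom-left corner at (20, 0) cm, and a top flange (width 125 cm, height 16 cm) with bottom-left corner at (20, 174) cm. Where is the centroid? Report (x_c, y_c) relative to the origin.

web: A = 20 × 190 = 3800.00, centroid at (10.00, 95.00).
bottom flange: A = 125 × 16 = 2000.00, centroid at (82.50, 8.00).
top flange: A = 125 × 16 = 2000.00, centroid at (82.50, 182.00).
ΣA = 7800.00 cm², ΣAx_c = 368000.00 cm³, ΣAy_c = 741000.00 cm³.
x_c = 368000.00/7800.00 = 47.18 cm; y_c = 741000.00/7800.00 = 95.00 cm.

x_c = 47.18 cm, y_c = 95.00 cm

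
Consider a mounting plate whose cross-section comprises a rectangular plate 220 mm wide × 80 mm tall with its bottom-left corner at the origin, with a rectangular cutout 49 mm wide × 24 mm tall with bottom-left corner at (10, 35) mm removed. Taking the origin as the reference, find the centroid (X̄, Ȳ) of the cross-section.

X̄ = 115.41 mm, Ȳ = 39.50 mm

plate: A = 220 × 80 = 17600.00, centroid at (110.00, 40.00).
hole: A = −(49 × 24) = -1176.00, centroid at (34.50, 47.00).
ΣA = 16424.00 mm², ΣAX̄ = 1895428.00 mm³, ΣAȲ = 648728.00 mm³.
X̄ = 1895428.00/16424.00 = 115.41 mm; Ȳ = 648728.00/16424.00 = 39.50 mm.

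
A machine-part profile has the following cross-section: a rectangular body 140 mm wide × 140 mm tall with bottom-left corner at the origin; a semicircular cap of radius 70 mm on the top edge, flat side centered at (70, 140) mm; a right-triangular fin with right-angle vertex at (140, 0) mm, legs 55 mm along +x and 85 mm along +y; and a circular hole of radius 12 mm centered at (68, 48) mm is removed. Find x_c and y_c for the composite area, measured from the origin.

x_c = 77.11 mm, y_c = 93.30 mm

rectangular body: A = 140 × 140 = 19600.00, centroid at (70.00, 70.00).
semicircular top: A = ½π·70² = 7696.90, centroid at (70.00, 169.71).
triangular fin: A = ½·55·85 = 2337.50, centroid at (158.33, 28.33).
hole: A = −π·12² = -452.39, centroid at (68.00, 48.00).
ΣA = 29182.01 mm²
ΣAx_c = (19600.00)(70.00) + (7696.90)(70.00) + (2337.50)(158.33) + (-452.39)(68.00) = 2250124.83 mm³
ΣAy_c = (19600.00)(70.00) + (7696.90)(169.71) + (2337.50)(28.33) + (-452.39)(48.00) = 2722747.43 mm³
x_c = 2250124.83 / 29182.01 = 77.11 mm
y_c = 2722747.43 / 29182.01 = 93.30 mm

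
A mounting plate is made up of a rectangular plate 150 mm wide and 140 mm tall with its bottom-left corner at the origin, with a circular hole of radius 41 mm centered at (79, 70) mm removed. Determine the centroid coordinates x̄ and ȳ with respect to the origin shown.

Part | A | x̄ᵢ | ȳᵢ | A·x̄ᵢ | A·ȳᵢ
plate | 21000.00 | 75.00 | 70.00 | 1575000.00 | 1470000.00
hole | -5281.02 | 79.00 | 70.00 | -417200.36 | -369671.21
Σ | 15718.98 |  |  | 1157799.64 | 1100328.79
x̄ = 1157799.64 / 15718.98 = 73.66 mm
ȳ = 1100328.79 / 15718.98 = 70.00 mm

x̄ = 73.66 mm, ȳ = 70.00 mm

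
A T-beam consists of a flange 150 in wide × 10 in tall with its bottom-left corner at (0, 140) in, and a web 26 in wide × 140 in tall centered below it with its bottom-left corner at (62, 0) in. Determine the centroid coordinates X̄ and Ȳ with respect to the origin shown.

X̄ = 75.00 in, Ȳ = 91.89 in

web: A = 26 × 140 = 3640.00, centroid at (75.00, 70.00).
flange: A = 150 × 10 = 1500.00, centroid at (75.00, 145.00).
ΣA = 5140.00 in²
ΣAX̄ = (3640.00)(75.00) + (1500.00)(75.00) = 385500.00 in³
ΣAȲ = (3640.00)(70.00) + (1500.00)(145.00) = 472300.00 in³
X̄ = 385500.00 / 5140.00 = 75.00 in
Ȳ = 472300.00 / 5140.00 = 91.89 in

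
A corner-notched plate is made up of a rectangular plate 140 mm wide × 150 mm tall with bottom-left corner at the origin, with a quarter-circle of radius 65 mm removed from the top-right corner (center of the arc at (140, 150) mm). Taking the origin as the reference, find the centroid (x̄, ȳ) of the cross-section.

plate: A = 140 × 150 = 21000.00, centroid at (70.00, 75.00).
removed quarter-circle: A = −¼π·65² = -3318.31, centroid at (112.41, 122.41).
ΣA = 17681.69 mm²
ΣAx̄ = (21000.00)(70.00) + (-3318.31)(112.41) = 1096978.65 mm³
ΣAȳ = (21000.00)(75.00) + (-3318.31)(122.41) = 1168795.58 mm³
x̄ = 1096978.65 / 17681.69 = 62.04 mm
ȳ = 1168795.58 / 17681.69 = 66.10 mm

x̄ = 62.04 mm, ȳ = 66.10 mm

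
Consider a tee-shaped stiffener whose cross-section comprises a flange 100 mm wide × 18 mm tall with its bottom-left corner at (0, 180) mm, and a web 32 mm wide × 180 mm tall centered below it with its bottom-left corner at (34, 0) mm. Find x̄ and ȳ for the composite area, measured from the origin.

x̄ = 50.00 mm, ȳ = 113.57 mm

Part | A | x̄ᵢ | ȳᵢ | A·x̄ᵢ | A·ȳᵢ
web | 5760.00 | 50.00 | 90.00 | 288000.00 | 518400.00
flange | 1800.00 | 50.00 | 189.00 | 90000.00 | 340200.00
Σ | 7560.00 |  |  | 378000.00 | 858600.00
x̄ = 378000.00 / 7560.00 = 50.00 mm
ȳ = 858600.00 / 7560.00 = 113.57 mm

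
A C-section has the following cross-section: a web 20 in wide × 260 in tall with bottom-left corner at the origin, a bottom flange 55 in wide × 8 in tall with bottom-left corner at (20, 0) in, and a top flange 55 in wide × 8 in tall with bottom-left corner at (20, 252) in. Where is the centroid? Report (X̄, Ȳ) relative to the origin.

Part | A | x̄ᵢ | ȳᵢ | A·x̄ᵢ | A·ȳᵢ
web | 5200.00 | 10.00 | 130.00 | 52000.00 | 676000.00
bottom flange | 440.00 | 47.50 | 4.00 | 20900.00 | 1760.00
top flange | 440.00 | 47.50 | 256.00 | 20900.00 | 112640.00
Σ | 6080.00 |  |  | 93800.00 | 790400.00
X̄ = 93800.00 / 6080.00 = 15.43 in
Ȳ = 790400.00 / 6080.00 = 130.00 in

X̄ = 15.43 in, Ȳ = 130.00 in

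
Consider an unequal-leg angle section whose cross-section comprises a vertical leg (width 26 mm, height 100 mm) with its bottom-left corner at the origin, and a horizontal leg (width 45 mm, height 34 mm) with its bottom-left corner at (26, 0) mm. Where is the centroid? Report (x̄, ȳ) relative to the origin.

Part | A | x̄ᵢ | ȳᵢ | A·x̄ᵢ | A·ȳᵢ
vertical leg | 2600.00 | 13.00 | 50.00 | 33800.00 | 130000.00
horizontal leg | 1530.00 | 48.50 | 17.00 | 74205.00 | 26010.00
Σ | 4130.00 |  |  | 108005.00 | 156010.00
x̄ = 108005.00 / 4130.00 = 26.15 mm
ȳ = 156010.00 / 4130.00 = 37.77 mm

x̄ = 26.15 mm, ȳ = 37.77 mm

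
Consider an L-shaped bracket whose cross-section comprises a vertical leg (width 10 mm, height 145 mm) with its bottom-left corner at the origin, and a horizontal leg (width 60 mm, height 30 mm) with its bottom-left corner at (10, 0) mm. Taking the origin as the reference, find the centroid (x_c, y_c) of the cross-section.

x_c = 24.38 mm, y_c = 40.65 mm

vertical leg: A = 10 × 145 = 1450.00, centroid at (5.00, 72.50).
horizontal leg: A = 60 × 30 = 1800.00, centroid at (40.00, 15.00).
ΣA = 3250.00 mm², ΣAx_c = 79250.00 mm³, ΣAy_c = 132125.00 mm³.
x_c = 79250.00/3250.00 = 24.38 mm; y_c = 132125.00/3250.00 = 40.65 mm.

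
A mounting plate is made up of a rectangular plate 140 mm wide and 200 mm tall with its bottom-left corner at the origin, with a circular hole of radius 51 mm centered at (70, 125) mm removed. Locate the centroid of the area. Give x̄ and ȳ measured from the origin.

Part | A | x̄ᵢ | ȳᵢ | A·x̄ᵢ | A·ȳᵢ
plate | 28000.00 | 70.00 | 100.00 | 1960000.00 | 2800000.00
hole | -8171.28 | 70.00 | 125.00 | -571989.77 | -1021410.31
Σ | 19828.72 |  |  | 1388010.23 | 1778589.69
x̄ = 1388010.23 / 19828.72 = 70.00 mm
ȳ = 1778589.69 / 19828.72 = 89.70 mm

x̄ = 70.00 mm, ȳ = 89.70 mm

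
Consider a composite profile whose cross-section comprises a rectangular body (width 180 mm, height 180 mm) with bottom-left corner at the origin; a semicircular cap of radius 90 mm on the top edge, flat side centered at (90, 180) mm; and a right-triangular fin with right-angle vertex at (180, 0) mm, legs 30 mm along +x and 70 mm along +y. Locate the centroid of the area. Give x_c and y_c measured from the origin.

x_c = 92.27 mm, y_c = 123.81 mm

Part | A | x̄ᵢ | ȳᵢ | A·x̄ᵢ | A·ȳᵢ
rectangular body | 32400.00 | 90.00 | 90.00 | 2916000.00 | 2916000.00
semicircular top | 12723.45 | 90.00 | 218.20 | 1145110.52 | 2776221.04
triangular fin | 1050.00 | 190.00 | 23.33 | 199500.00 | 24500.00
Σ | 46173.45 |  |  | 4260610.52 | 5716721.04
x_c = 4260610.52 / 46173.45 = 92.27 mm
y_c = 5716721.04 / 46173.45 = 123.81 mm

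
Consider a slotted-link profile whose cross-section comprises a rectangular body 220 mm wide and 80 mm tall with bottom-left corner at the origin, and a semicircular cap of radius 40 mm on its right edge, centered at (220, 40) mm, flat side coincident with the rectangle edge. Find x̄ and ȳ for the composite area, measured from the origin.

x̄ = 125.87 mm, ȳ = 40.00 mm

Part | A | x̄ᵢ | ȳᵢ | A·x̄ᵢ | A·ȳᵢ
rectangular body | 17600.00 | 110.00 | 40.00 | 1936000.00 | 704000.00
semicircular end | 2513.27 | 236.98 | 40.00 | 595586.97 | 100530.96
Σ | 20113.27 |  |  | 2531586.97 | 804530.96
x̄ = 2531586.97 / 20113.27 = 125.87 mm
ȳ = 804530.96 / 20113.27 = 40.00 mm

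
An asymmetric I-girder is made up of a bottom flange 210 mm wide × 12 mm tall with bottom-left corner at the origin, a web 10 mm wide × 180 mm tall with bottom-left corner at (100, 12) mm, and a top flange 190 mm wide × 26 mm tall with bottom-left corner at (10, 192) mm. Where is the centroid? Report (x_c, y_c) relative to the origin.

Part | A | x̄ᵢ | ȳᵢ | A·x̄ᵢ | A·ȳᵢ
bottom flange | 2520.00 | 105.00 | 6.00 | 264600.00 | 15120.00
web | 1800.00 | 105.00 | 102.00 | 189000.00 | 183600.00
top flange | 4940.00 | 105.00 | 205.00 | 518700.00 | 1012700.00
Σ | 9260.00 |  |  | 972300.00 | 1211420.00
x_c = 972300.00 / 9260.00 = 105.00 mm
y_c = 1211420.00 / 9260.00 = 130.82 mm

x_c = 105.00 mm, y_c = 130.82 mm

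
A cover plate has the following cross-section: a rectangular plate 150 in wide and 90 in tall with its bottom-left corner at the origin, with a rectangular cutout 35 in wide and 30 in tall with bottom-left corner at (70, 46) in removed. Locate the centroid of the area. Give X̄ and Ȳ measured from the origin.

X̄ = 73.95 in, Ȳ = 43.65 in

plate: A = 150 × 90 = 13500.00, centroid at (75.00, 45.00).
hole: A = −(35 × 30) = -1050.00, centroid at (87.50, 61.00).
ΣA = 12450.00 in², ΣAX̄ = 920625.00 in³, ΣAȲ = 543450.00 in³.
X̄ = 920625.00/12450.00 = 73.95 in; Ȳ = 543450.00/12450.00 = 43.65 in.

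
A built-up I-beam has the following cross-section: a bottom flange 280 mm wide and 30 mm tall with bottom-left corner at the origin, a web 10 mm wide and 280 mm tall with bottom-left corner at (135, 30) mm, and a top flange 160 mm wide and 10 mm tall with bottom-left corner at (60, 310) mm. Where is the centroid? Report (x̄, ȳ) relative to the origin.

Part | A | x̄ᵢ | ȳᵢ | A·x̄ᵢ | A·ȳᵢ
bottom flange | 8400.00 | 140.00 | 15.00 | 1176000.00 | 126000.00
web | 2800.00 | 140.00 | 170.00 | 392000.00 | 476000.00
top flange | 1600.00 | 140.00 | 315.00 | 224000.00 | 504000.00
Σ | 12800.00 |  |  | 1792000.00 | 1106000.00
x̄ = 1792000.00 / 12800.00 = 140.00 mm
ȳ = 1106000.00 / 12800.00 = 86.41 mm

x̄ = 140.00 mm, ȳ = 86.41 mm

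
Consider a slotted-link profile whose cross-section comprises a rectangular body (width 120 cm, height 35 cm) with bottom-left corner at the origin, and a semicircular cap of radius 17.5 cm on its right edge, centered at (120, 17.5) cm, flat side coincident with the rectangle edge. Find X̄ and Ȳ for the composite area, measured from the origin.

X̄ = 66.93 cm, Ȳ = 17.50 cm

rectangular body: A = 120 × 35 = 4200.00, centroid at (60.00, 17.50).
semicircular end: A = ½π·17.5² = 481.06, centroid at (127.43, 17.50).
ΣA = 4681.06 cm², ΣAX̄ = 313299.68 cm³, ΣAȲ = 81918.49 cm³.
X̄ = 313299.68/4681.06 = 66.93 cm; Ȳ = 81918.49/4681.06 = 17.50 cm.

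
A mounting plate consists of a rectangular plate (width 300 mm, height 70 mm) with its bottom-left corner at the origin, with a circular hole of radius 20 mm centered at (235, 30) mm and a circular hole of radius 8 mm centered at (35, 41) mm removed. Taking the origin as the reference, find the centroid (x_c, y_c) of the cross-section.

x_c = 145.72 mm, y_c = 35.26 mm

plate: A = 300 × 70 = 21000.00, centroid at (150.00, 35.00).
hole 1: A = −π·20² = -1256.64, centroid at (235.00, 30.00).
hole 2: A = −π·8² = -201.06, centroid at (35.00, 41.00).
ΣA = 19542.30 mm², ΣAx_c = 2847653.12 mm³, ΣAy_c = 689057.35 mm³.
x_c = 2847653.12/19542.30 = 145.72 mm; y_c = 689057.35/19542.30 = 35.26 mm.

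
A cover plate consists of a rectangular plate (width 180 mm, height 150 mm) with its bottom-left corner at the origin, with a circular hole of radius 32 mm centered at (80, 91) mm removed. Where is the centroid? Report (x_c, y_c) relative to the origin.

Part | A | x̄ᵢ | ȳᵢ | A·x̄ᵢ | A·ȳᵢ
plate | 27000.00 | 90.00 | 75.00 | 2430000.00 | 2025000.00
hole | -3216.99 | 80.00 | 91.00 | -257359.27 | -292746.17
Σ | 23783.01 |  |  | 2172640.73 | 1732253.83
x_c = 2172640.73 / 23783.01 = 91.35 mm
y_c = 1732253.83 / 23783.01 = 72.84 mm

x_c = 91.35 mm, y_c = 72.84 mm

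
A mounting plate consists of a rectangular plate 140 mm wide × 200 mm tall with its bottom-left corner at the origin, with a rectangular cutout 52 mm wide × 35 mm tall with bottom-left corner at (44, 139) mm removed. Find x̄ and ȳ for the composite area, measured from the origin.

x̄ = 70.00 mm, ȳ = 96.07 mm

Part | A | x̄ᵢ | ȳᵢ | A·x̄ᵢ | A·ȳᵢ
plate | 28000.00 | 70.00 | 100.00 | 1960000.00 | 2800000.00
hole | -1820.00 | 70.00 | 156.50 | -127400.00 | -284830.00
Σ | 26180.00 |  |  | 1832600.00 | 2515170.00
x̄ = 1832600.00 / 26180.00 = 70.00 mm
ȳ = 2515170.00 / 26180.00 = 96.07 mm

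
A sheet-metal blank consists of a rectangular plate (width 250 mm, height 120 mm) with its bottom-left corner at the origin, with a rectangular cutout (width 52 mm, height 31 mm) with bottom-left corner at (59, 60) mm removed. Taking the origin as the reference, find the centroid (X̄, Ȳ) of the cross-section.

X̄ = 127.27 mm, Ȳ = 59.12 mm

plate: A = 250 × 120 = 30000.00, centroid at (125.00, 60.00).
hole: A = −(52 × 31) = -1612.00, centroid at (85.00, 75.50).
ΣA = 28388.00 mm²
ΣAX̄ = (30000.00)(125.00) + (-1612.00)(85.00) = 3612980.00 mm³
ΣAȲ = (30000.00)(60.00) + (-1612.00)(75.50) = 1678294.00 mm³
X̄ = 3612980.00 / 28388.00 = 127.27 mm
Ȳ = 1678294.00 / 28388.00 = 59.12 mm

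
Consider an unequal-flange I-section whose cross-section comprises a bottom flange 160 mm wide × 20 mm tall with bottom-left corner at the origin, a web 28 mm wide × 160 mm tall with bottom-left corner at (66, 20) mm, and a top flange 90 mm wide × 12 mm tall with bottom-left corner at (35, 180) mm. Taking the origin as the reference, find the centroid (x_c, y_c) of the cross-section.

bottom flange: A = 160 × 20 = 3200.00, centroid at (80.00, 10.00).
web: A = 28 × 160 = 4480.00, centroid at (80.00, 100.00).
top flange: A = 90 × 12 = 1080.00, centroid at (80.00, 186.00).
ΣA = 8760.00 mm²
ΣAx_c = (3200.00)(80.00) + (4480.00)(80.00) + (1080.00)(80.00) = 700800.00 mm³
ΣAy_c = (3200.00)(10.00) + (4480.00)(100.00) + (1080.00)(186.00) = 680880.00 mm³
x_c = 700800.00 / 8760.00 = 80.00 mm
y_c = 680880.00 / 8760.00 = 77.73 mm

x_c = 80.00 mm, y_c = 77.73 mm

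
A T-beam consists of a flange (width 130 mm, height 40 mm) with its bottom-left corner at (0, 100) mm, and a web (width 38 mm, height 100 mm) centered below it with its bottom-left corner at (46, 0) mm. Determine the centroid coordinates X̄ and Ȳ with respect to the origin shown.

X̄ = 65.00 mm, Ȳ = 90.44 mm

Part | A | x̄ᵢ | ȳᵢ | A·x̄ᵢ | A·ȳᵢ
web | 3800.00 | 65.00 | 50.00 | 247000.00 | 190000.00
flange | 5200.00 | 65.00 | 120.00 | 338000.00 | 624000.00
Σ | 9000.00 |  |  | 585000.00 | 814000.00
X̄ = 585000.00 / 9000.00 = 65.00 mm
Ȳ = 814000.00 / 9000.00 = 90.44 mm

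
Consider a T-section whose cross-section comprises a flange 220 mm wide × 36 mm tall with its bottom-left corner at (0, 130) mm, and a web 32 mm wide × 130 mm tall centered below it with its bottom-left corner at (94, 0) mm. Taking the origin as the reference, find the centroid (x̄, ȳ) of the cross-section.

Part | A | x̄ᵢ | ȳᵢ | A·x̄ᵢ | A·ȳᵢ
web | 4160.00 | 110.00 | 65.00 | 457600.00 | 270400.00
flange | 7920.00 | 110.00 | 148.00 | 871200.00 | 1172160.00
Σ | 12080.00 |  |  | 1328800.00 | 1442560.00
x̄ = 1328800.00 / 12080.00 = 110.00 mm
ȳ = 1442560.00 / 12080.00 = 119.42 mm

x̄ = 110.00 mm, ȳ = 119.42 mm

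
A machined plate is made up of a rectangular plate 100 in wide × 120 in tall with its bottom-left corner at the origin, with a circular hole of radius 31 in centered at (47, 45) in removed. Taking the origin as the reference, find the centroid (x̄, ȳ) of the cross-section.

x̄ = 51.01 in, ȳ = 65.04 in

plate: A = 100 × 120 = 12000.00, centroid at (50.00, 60.00).
hole: A = −π·31² = -3019.07, centroid at (47.00, 45.00).
ΣA = 8980.93 in²
ΣAx̄ = (12000.00)(50.00) + (-3019.07)(47.00) = 458103.68 in³
ΣAȳ = (12000.00)(60.00) + (-3019.07)(45.00) = 584141.83 in³
x̄ = 458103.68 / 8980.93 = 51.01 in
ȳ = 584141.83 / 8980.93 = 65.04 in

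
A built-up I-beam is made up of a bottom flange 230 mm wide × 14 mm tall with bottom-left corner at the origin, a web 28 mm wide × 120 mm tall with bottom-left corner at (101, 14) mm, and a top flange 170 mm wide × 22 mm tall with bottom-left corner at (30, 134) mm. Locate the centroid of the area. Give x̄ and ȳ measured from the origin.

Part | A | x̄ᵢ | ȳᵢ | A·x̄ᵢ | A·ȳᵢ
bottom flange | 3220.00 | 115.00 | 7.00 | 370300.00 | 22540.00
web | 3360.00 | 115.00 | 74.00 | 386400.00 | 248640.00
top flange | 3740.00 | 115.00 | 145.00 | 430100.00 | 542300.00
Σ | 10320.00 |  |  | 1186800.00 | 813480.00
x̄ = 1186800.00 / 10320.00 = 115.00 mm
ȳ = 813480.00 / 10320.00 = 78.83 mm

x̄ = 115.00 mm, ȳ = 78.83 mm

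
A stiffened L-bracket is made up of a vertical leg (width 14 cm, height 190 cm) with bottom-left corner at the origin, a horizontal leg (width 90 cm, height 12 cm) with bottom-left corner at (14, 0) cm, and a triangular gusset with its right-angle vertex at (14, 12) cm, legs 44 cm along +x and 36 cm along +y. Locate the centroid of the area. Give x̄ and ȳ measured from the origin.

x̄ = 23.18 cm, ȳ = 61.38 cm

Part | A | x̄ᵢ | ȳᵢ | A·x̄ᵢ | A·ȳᵢ
vertical leg | 2660.00 | 7.00 | 95.00 | 18620.00 | 252700.00
horizontal leg | 1080.00 | 59.00 | 6.00 | 63720.00 | 6480.00
gusset | 792.00 | 28.67 | 24.00 | 22704.00 | 19008.00
Σ | 4532.00 |  |  | 105044.00 | 278188.00
x̄ = 105044.00 / 4532.00 = 23.18 cm
ȳ = 278188.00 / 4532.00 = 61.38 cm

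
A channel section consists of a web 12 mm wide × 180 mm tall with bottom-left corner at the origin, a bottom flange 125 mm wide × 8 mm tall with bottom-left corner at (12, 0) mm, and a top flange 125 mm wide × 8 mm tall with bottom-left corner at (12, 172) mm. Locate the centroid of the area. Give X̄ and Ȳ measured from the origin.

web: A = 12 × 180 = 2160.00, centroid at (6.00, 90.00).
bottom flange: A = 125 × 8 = 1000.00, centroid at (74.50, 4.00).
top flange: A = 125 × 8 = 1000.00, centroid at (74.50, 176.00).
ΣA = 4160.00 mm²
ΣAX̄ = (2160.00)(6.00) + (1000.00)(74.50) + (1000.00)(74.50) = 161960.00 mm³
ΣAȲ = (2160.00)(90.00) + (1000.00)(4.00) + (1000.00)(176.00) = 374400.00 mm³
X̄ = 161960.00 / 4160.00 = 38.93 mm
Ȳ = 374400.00 / 4160.00 = 90.00 mm

X̄ = 38.93 mm, Ȳ = 90.00 mm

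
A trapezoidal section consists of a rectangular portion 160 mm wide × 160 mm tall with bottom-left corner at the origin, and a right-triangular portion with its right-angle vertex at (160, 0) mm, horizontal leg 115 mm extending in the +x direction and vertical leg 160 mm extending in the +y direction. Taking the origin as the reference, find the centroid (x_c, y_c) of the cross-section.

x_c = 111.28 mm, y_c = 72.95 mm

rectangular portion: A = 160 × 160 = 25600.00, centroid at (80.00, 80.00).
triangular portion: A = ½·115·160 = 9200.00, centroid at (198.33, 53.33).
ΣA = 34800.00 mm²
ΣAx_c = (25600.00)(80.00) + (9200.00)(198.33) = 3872666.67 mm³
ΣAy_c = (25600.00)(80.00) + (9200.00)(53.33) = 2538666.67 mm³
x_c = 3872666.67 / 34800.00 = 111.28 mm
y_c = 2538666.67 / 34800.00 = 72.95 mm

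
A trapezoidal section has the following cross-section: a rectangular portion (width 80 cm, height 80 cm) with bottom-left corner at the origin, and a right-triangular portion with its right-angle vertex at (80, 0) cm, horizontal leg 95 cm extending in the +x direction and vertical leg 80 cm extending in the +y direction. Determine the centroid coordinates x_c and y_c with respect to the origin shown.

rectangular portion: A = 80 × 80 = 6400.00, centroid at (40.00, 40.00).
triangular portion: A = ½·95·80 = 3800.00, centroid at (111.67, 26.67).
ΣA = 10200.00 cm², ΣAx_c = 680333.33 cm³, ΣAy_c = 357333.33 cm³.
x_c = 680333.33/10200.00 = 66.70 cm; y_c = 357333.33/10200.00 = 35.03 cm.

x_c = 66.70 cm, y_c = 35.03 cm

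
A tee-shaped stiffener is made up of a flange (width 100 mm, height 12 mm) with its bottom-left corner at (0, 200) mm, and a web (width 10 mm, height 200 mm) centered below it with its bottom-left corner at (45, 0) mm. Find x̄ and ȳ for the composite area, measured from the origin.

x̄ = 50.00 mm, ȳ = 139.75 mm

web: A = 10 × 200 = 2000.00, centroid at (50.00, 100.00).
flange: A = 100 × 12 = 1200.00, centroid at (50.00, 206.00).
ΣA = 3200.00 mm², ΣAx̄ = 160000.00 mm³, ΣAȳ = 447200.00 mm³.
x̄ = 160000.00/3200.00 = 50.00 mm; ȳ = 447200.00/3200.00 = 139.75 mm.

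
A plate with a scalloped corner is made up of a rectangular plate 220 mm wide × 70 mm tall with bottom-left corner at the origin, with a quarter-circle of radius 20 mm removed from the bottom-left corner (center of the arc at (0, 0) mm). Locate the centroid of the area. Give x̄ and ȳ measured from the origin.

x̄ = 112.11 mm, ȳ = 35.55 mm

plate: A = 220 × 70 = 15400.00, centroid at (110.00, 35.00).
removed quarter-circle: A = −¼π·20² = -314.16, centroid at (8.49, 8.49).
ΣA = 15085.84 mm²
ΣAx̄ = (15400.00)(110.00) + (-314.16)(8.49) = 1691333.33 mm³
ΣAȳ = (15400.00)(35.00) + (-314.16)(8.49) = 536333.33 mm³
x̄ = 1691333.33 / 15085.84 = 112.11 mm
ȳ = 536333.33 / 15085.84 = 35.55 mm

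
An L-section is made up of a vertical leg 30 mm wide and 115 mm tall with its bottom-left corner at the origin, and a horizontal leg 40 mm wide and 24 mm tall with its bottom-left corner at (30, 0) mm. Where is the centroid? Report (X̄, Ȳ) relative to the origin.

X̄ = 22.62 mm, Ȳ = 47.60 mm

vertical leg: A = 30 × 115 = 3450.00, centroid at (15.00, 57.50).
horizontal leg: A = 40 × 24 = 960.00, centroid at (50.00, 12.00).
ΣA = 4410.00 mm², ΣAX̄ = 99750.00 mm³, ΣAȲ = 209895.00 mm³.
X̄ = 99750.00/4410.00 = 22.62 mm; Ȳ = 209895.00/4410.00 = 47.60 mm.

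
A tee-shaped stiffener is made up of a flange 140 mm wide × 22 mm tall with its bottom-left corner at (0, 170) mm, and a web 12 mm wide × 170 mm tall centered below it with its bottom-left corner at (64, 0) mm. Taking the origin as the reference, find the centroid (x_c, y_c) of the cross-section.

x_c = 70.00 mm, y_c = 142.75 mm

web: A = 12 × 170 = 2040.00, centroid at (70.00, 85.00).
flange: A = 140 × 22 = 3080.00, centroid at (70.00, 181.00).
ΣA = 5120.00 mm², ΣAx_c = 358400.00 mm³, ΣAy_c = 730880.00 mm³.
x_c = 358400.00/5120.00 = 70.00 mm; y_c = 730880.00/5120.00 = 142.75 mm.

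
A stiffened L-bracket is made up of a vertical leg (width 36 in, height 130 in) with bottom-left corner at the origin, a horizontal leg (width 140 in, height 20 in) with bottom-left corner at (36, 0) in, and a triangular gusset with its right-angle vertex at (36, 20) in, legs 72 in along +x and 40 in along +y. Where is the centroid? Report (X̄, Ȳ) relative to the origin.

Part | A | x̄ᵢ | ȳᵢ | A·x̄ᵢ | A·ȳᵢ
vertical leg | 4680.00 | 18.00 | 65.00 | 84240.00 | 304200.00
horizontal leg | 2800.00 | 106.00 | 10.00 | 296800.00 | 28000.00
gusset | 1440.00 | 60.00 | 33.33 | 86400.00 | 48000.00
Σ | 8920.00 |  |  | 467440.00 | 380200.00
X̄ = 467440.00 / 8920.00 = 52.40 in
Ȳ = 380200.00 / 8920.00 = 42.62 in

X̄ = 52.40 in, Ȳ = 42.62 in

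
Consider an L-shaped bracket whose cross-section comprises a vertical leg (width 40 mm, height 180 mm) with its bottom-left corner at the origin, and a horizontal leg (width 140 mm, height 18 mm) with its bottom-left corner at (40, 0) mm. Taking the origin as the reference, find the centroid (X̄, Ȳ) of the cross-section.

X̄ = 43.33 mm, Ȳ = 69.00 mm

vertical leg: A = 40 × 180 = 7200.00, centroid at (20.00, 90.00).
horizontal leg: A = 140 × 18 = 2520.00, centroid at (110.00, 9.00).
ΣA = 9720.00 mm²
ΣAX̄ = (7200.00)(20.00) + (2520.00)(110.00) = 421200.00 mm³
ΣAȲ = (7200.00)(90.00) + (2520.00)(9.00) = 670680.00 mm³
X̄ = 421200.00 / 9720.00 = 43.33 mm
Ȳ = 670680.00 / 9720.00 = 69.00 mm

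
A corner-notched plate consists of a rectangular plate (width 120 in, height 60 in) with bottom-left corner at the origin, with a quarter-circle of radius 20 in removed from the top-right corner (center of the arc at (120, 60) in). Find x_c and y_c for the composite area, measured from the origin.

Part | A | x̄ᵢ | ȳᵢ | A·x̄ᵢ | A·ȳᵢ
plate | 7200.00 | 60.00 | 30.00 | 432000.00 | 216000.00
removed quarter-circle | -314.16 | 111.51 | 51.51 | -35032.45 | -16182.89
Σ | 6885.84 |  |  | 396967.55 | 199817.11
x_c = 396967.55 / 6885.84 = 57.65 in
y_c = 199817.11 / 6885.84 = 29.02 in

x_c = 57.65 in, y_c = 29.02 in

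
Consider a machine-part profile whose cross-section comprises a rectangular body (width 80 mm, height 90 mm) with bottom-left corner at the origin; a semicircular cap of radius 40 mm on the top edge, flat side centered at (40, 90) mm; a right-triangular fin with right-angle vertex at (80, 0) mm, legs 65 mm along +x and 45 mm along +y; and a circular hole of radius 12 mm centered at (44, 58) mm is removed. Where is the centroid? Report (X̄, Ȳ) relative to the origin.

rectangular body: A = 80 × 90 = 7200.00, centroid at (40.00, 45.00).
semicircular top: A = ½π·40² = 2513.27, centroid at (40.00, 106.98).
triangular fin: A = ½·65·45 = 1462.50, centroid at (101.67, 15.00).
hole: A = −π·12² = -452.39, centroid at (44.00, 58.00).
ΣA = 10723.38 mm²
ΣAX̄ = (7200.00)(40.00) + (2513.27)(40.00) + (1462.50)(101.67) + (-452.39)(44.00) = 517313.33 mm³
ΣAȲ = (7200.00)(45.00) + (2513.27)(106.98) + (1462.50)(15.00) + (-452.39)(58.00) = 588560.26 mm³
X̄ = 517313.33 / 10723.38 = 48.24 mm
Ȳ = 588560.26 / 10723.38 = 54.89 mm

X̄ = 48.24 mm, Ȳ = 54.89 mm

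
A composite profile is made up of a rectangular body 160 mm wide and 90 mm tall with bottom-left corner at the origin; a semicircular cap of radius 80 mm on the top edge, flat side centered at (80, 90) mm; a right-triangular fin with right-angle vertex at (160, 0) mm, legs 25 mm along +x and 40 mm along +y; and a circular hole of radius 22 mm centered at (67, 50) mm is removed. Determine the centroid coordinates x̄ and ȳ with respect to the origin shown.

x̄ = 82.73 mm, ȳ = 77.87 mm

Part | A | x̄ᵢ | ȳᵢ | A·x̄ᵢ | A·ȳᵢ
rectangular body | 14400.00 | 80.00 | 45.00 | 1152000.00 | 648000.00
semicircular top | 10053.10 | 80.00 | 123.95 | 804247.72 | 1246112.02
triangular fin | 500.00 | 168.33 | 13.33 | 84166.67 | 6666.67
hole | -1520.53 | 67.00 | 50.00 | -101875.57 | -76026.54
Σ | 23432.57 |  |  | 1938538.82 | 1824752.14
x̄ = 1938538.82 / 23432.57 = 82.73 mm
ȳ = 1824752.14 / 23432.57 = 77.87 mm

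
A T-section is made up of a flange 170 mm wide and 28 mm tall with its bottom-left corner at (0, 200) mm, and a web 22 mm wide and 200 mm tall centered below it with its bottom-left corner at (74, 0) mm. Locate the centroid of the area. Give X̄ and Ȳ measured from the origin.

web: A = 22 × 200 = 4400.00, centroid at (85.00, 100.00).
flange: A = 170 × 28 = 4760.00, centroid at (85.00, 214.00).
ΣA = 9160.00 mm²
ΣAX̄ = (4400.00)(85.00) + (4760.00)(85.00) = 778600.00 mm³
ΣAȲ = (4400.00)(100.00) + (4760.00)(214.00) = 1458640.00 mm³
X̄ = 778600.00 / 9160.00 = 85.00 mm
Ȳ = 1458640.00 / 9160.00 = 159.24 mm

X̄ = 85.00 mm, Ȳ = 159.24 mm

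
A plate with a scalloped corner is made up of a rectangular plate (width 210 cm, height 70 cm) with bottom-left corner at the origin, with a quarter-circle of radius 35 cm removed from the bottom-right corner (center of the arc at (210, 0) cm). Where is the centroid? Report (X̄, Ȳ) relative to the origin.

X̄ = 98.69 cm, Ȳ = 36.41 cm

Part | A | x̄ᵢ | ȳᵢ | A·x̄ᵢ | A·ȳᵢ
plate | 14700.00 | 105.00 | 35.00 | 1543500.00 | 514500.00
removed quarter-circle | -962.11 | 195.15 | 14.85 | -187752.01 | -14291.67
Σ | 13737.89 |  |  | 1355747.99 | 500208.33
X̄ = 1355747.99 / 13737.89 = 98.69 cm
Ȳ = 500208.33 / 13737.89 = 36.41 cm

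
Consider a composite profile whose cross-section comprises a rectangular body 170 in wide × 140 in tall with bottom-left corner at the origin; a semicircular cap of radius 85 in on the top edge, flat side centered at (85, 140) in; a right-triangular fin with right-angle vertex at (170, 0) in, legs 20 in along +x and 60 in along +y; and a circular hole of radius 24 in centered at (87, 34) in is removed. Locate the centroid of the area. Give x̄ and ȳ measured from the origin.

x̄ = 86.51 in, ȳ = 106.51 in

rectangular body: A = 170 × 140 = 23800.00, centroid at (85.00, 70.00).
semicircular top: A = ½π·85² = 11349.00, centroid at (85.00, 176.08).
triangular fin: A = ½·20·60 = 600.00, centroid at (176.67, 20.00).
hole: A = −π·24² = -1809.56, centroid at (87.00, 34.00).
ΣA = 33939.45 in²
ΣAx̄ = (23800.00)(85.00) + (11349.00)(85.00) + (600.00)(176.67) + (-1809.56)(87.00) = 2936233.80 in³
ΣAȳ = (23800.00)(70.00) + (11349.00)(176.08) + (600.00)(20.00) + (-1809.56)(34.00) = 3614752.20 in³
x̄ = 2936233.80 / 33939.45 = 86.51 in
ȳ = 3614752.20 / 33939.45 = 106.51 in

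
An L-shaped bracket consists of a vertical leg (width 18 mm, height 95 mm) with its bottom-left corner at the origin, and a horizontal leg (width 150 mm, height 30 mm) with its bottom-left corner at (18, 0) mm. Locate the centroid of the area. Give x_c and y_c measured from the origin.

vertical leg: A = 18 × 95 = 1710.00, centroid at (9.00, 47.50).
horizontal leg: A = 150 × 30 = 4500.00, centroid at (93.00, 15.00).
ΣA = 6210.00 mm²
ΣAx_c = (1710.00)(9.00) + (4500.00)(93.00) = 433890.00 mm³
ΣAy_c = (1710.00)(47.50) + (4500.00)(15.00) = 148725.00 mm³
x_c = 433890.00 / 6210.00 = 69.87 mm
y_c = 148725.00 / 6210.00 = 23.95 mm

x_c = 69.87 mm, y_c = 23.95 mm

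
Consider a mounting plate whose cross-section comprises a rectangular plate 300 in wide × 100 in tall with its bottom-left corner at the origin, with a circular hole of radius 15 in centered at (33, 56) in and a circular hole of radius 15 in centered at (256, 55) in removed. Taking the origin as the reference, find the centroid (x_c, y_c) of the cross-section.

Part | A | x̄ᵢ | ȳᵢ | A·x̄ᵢ | A·ȳᵢ
plate | 30000.00 | 150.00 | 50.00 | 4500000.00 | 1500000.00
hole 1 | -706.86 | 33.00 | 56.00 | -23326.33 | -39584.07
hole 2 | -706.86 | 256.00 | 55.00 | -180955.74 | -38877.21
Σ | 28586.28 |  |  | 4295717.94 | 1421538.72
x_c = 4295717.94 / 28586.28 = 150.27 in
y_c = 1421538.72 / 28586.28 = 49.73 in

x_c = 150.27 in, y_c = 49.73 in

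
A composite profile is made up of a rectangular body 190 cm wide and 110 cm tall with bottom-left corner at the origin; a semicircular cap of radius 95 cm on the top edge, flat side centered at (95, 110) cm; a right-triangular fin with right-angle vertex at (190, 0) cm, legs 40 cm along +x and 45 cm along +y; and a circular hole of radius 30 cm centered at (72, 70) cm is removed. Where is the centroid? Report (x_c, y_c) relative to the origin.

rectangular body: A = 190 × 110 = 20900.00, centroid at (95.00, 55.00).
semicircular top: A = ½π·95² = 14176.44, centroid at (95.00, 150.32).
triangular fin: A = ½·40·45 = 900.00, centroid at (203.33, 15.00).
hole: A = −π·30² = -2827.43, centroid at (72.00, 70.00).
ΣA = 33149.00 cm², ΣAx_c = 3311686.30 cm³, ΣAy_c = 3096071.05 cm³.
x_c = 3311686.30/33149.00 = 99.90 cm; y_c = 3096071.05/33149.00 = 93.40 cm.

x_c = 99.90 cm, y_c = 93.40 cm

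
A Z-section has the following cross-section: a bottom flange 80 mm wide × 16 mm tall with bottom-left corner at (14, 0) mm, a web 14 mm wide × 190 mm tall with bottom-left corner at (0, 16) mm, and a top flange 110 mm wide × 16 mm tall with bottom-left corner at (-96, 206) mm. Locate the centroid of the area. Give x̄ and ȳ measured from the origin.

x̄ = 2.73 mm, ȳ = 119.67 mm

bottom flange: A = 80 × 16 = 1280.00, centroid at (54.00, 8.00).
web: A = 14 × 190 = 2660.00, centroid at (7.00, 111.00).
top flange: A = 110 × 16 = 1760.00, centroid at (-41.00, 214.00).
ΣA = 5700.00 mm², ΣAx̄ = 15580.00 mm³, ΣAȳ = 682140.00 mm³.
x̄ = 15580.00/5700.00 = 2.73 mm; ȳ = 682140.00/5700.00 = 119.67 mm.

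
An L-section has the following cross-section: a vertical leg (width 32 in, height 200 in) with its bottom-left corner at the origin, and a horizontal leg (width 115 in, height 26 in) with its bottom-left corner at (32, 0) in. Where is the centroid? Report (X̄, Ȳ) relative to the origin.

Part | A | x̄ᵢ | ȳᵢ | A·x̄ᵢ | A·ȳᵢ
vertical leg | 6400.00 | 16.00 | 100.00 | 102400.00 | 640000.00
horizontal leg | 2990.00 | 89.50 | 13.00 | 267605.00 | 38870.00
Σ | 9390.00 |  |  | 370005.00 | 678870.00
X̄ = 370005.00 / 9390.00 = 39.40 in
Ȳ = 678870.00 / 9390.00 = 72.30 in

X̄ = 39.40 in, Ȳ = 72.30 in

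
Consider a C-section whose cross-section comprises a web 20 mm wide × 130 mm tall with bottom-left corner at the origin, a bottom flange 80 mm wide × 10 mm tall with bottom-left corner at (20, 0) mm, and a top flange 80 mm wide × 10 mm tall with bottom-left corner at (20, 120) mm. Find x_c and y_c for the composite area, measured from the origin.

Part | A | x̄ᵢ | ȳᵢ | A·x̄ᵢ | A·ȳᵢ
web | 2600.00 | 10.00 | 65.00 | 26000.00 | 169000.00
bottom flange | 800.00 | 60.00 | 5.00 | 48000.00 | 4000.00
top flange | 800.00 | 60.00 | 125.00 | 48000.00 | 100000.00
Σ | 4200.00 |  |  | 122000.00 | 273000.00
x_c = 122000.00 / 4200.00 = 29.05 mm
y_c = 273000.00 / 4200.00 = 65.00 mm

x_c = 29.05 mm, y_c = 65.00 mm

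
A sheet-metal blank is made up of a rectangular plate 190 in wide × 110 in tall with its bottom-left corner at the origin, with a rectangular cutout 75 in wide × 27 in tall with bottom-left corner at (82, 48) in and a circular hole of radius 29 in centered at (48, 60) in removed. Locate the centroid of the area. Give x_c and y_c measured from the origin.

plate: A = 190 × 110 = 20900.00, centroid at (95.00, 55.00).
hole 1: A = −(75 × 27) = -2025.00, centroid at (119.50, 61.50).
hole 2: A = −π·29² = -2642.08, centroid at (48.00, 60.00).
ΣA = 16232.92 in², ΣAx_c = 1616692.69 in³, ΣAy_c = 866437.73 in³.
x_c = 1616692.69/16232.92 = 99.59 in; y_c = 866437.73/16232.92 = 53.38 in.

x_c = 99.59 in, y_c = 53.38 in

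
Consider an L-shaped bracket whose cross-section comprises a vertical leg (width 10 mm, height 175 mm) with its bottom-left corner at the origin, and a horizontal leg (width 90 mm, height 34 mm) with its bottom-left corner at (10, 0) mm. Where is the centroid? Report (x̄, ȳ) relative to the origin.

x̄ = 36.81 mm, ȳ = 42.65 mm

vertical leg: A = 10 × 175 = 1750.00, centroid at (5.00, 87.50).
horizontal leg: A = 90 × 34 = 3060.00, centroid at (55.00, 17.00).
ΣA = 4810.00 mm², ΣAx̄ = 177050.00 mm³, ΣAȳ = 205145.00 mm³.
x̄ = 177050.00/4810.00 = 36.81 mm; ȳ = 205145.00/4810.00 = 42.65 mm.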